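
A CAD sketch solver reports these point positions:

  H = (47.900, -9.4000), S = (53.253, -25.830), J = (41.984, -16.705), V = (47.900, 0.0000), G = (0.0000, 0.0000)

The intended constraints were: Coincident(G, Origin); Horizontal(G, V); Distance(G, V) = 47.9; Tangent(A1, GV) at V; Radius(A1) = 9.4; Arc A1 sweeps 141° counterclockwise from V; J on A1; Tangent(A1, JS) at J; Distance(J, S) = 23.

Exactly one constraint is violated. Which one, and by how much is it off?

Distance(J, S) = 23 — off by 8.50.

G = (0.00, 0.00) ✓; G.y = 0.00, V.y = 0.00 ✓; |GV| = 47.90 ✓; ∠(HV, VG) = 90.00° ✓; |HV| = 9.400 ✓; bearing(H→J) − bearing(H→V) = 141.0° ✓; |HJ| = 9.400 ✓; ∠(HJ, JS) = 90.00° ✓; |JS| = 14.50 ✗.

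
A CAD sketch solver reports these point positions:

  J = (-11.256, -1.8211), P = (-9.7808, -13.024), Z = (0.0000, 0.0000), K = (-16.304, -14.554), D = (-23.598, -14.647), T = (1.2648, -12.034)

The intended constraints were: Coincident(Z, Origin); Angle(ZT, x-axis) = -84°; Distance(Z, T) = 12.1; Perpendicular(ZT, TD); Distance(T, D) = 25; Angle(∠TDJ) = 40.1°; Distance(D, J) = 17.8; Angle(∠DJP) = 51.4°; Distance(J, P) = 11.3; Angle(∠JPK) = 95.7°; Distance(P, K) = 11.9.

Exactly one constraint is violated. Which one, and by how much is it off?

Distance(P, K) = 11.9 — off by 5.20.

Z = (0.00, 0.00) ✓; ZT at -84.00° ✓; |ZT| = 12.10 ✓; ∠(ZT, TD) = 90.00° ✓; |TD| = 25.00 ✓; ∠TDJ = 40.10° ✓; |DJ| = 17.80 ✓; ∠DJP = 51.40° ✓; |JP| = 11.30 ✓; ∠JPK = 95.70° ✓; |PK| = 6.700 ✗.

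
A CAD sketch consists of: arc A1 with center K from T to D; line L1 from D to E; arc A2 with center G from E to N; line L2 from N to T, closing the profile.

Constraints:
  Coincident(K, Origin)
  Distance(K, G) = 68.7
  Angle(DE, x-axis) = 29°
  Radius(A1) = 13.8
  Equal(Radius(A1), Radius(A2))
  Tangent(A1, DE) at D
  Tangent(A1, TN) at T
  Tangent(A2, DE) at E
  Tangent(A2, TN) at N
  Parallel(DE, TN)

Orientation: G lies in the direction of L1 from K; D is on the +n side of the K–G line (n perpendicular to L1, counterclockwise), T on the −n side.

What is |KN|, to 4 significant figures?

70.07

The slot axis is L1's direction at 29.0°, so u = (cos 29.0°, sin 29.0°) = (0.8746, 0.4848) and n = (−sin 29.0°, cos 29.0°) = (-0.4848, 0.8746). K is at the origin and G lies 68.7 along u from K, so G = 68.7·u = (60.09, 33.31). Tangency of A1 to both parallel lines with radius 13.8 puts D and T at K ± 13.8·n: D = (-6.690, 12.07), T = (6.690, -12.07). Equal radii place E and N the same way about G: E = G + 13.8·n = (53.40, 45.38), N = G − 13.8·n = (66.78, 21.24). Then |KN| = |N − K| = 70.07.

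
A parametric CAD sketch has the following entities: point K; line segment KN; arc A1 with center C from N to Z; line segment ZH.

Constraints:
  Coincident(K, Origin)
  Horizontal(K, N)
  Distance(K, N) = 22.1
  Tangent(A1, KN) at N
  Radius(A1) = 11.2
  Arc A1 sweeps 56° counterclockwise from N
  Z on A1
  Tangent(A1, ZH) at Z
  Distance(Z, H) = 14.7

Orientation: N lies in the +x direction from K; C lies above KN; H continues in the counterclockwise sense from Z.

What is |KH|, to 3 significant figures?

43.1

K is at the origin; K and N share the same y with |KN| = 22.1 and N on the +x side, so N = (22.1, 0.00). The tangent condition forces CN to be normal to KN, so C = N + (0, 11.2) = (22.1, 11.2). On A1, N sits at bearing -90° from C; a 56° counterclockwise sweep puts Z at bearing -34°, so Z = C + 11.2·(cos -34°, sin -34°) = (31.4, 4.94). The tangent condition forces CZ to be normal to ZH, so ZH runs along (−sin -34°, cos -34°); with |ZH| = 14.7, H = (39.6, 17.1). Then |KH| = |H − K| = 43.1.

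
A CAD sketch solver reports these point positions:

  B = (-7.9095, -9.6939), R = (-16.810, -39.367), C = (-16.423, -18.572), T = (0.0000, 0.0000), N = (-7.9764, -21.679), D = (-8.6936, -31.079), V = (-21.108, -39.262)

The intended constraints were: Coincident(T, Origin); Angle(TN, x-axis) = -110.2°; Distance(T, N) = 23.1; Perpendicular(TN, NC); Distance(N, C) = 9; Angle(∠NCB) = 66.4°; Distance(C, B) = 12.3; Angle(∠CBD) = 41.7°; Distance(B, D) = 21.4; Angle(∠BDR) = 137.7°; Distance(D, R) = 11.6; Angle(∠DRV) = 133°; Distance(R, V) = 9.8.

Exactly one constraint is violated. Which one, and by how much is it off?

Distance(R, V) = 9.8 — off by 5.50.

T = (0.00, 0.00) ✓; TN at -110.2° ✓; |TN| = 23.10 ✓; ∠(TN, NC) = 90.00° ✓; |NC| = 9.000 ✓; ∠NCB = 66.40° ✓; |CB| = 12.30 ✓; ∠CBD = 41.70° ✓; |BD| = 21.40 ✓; ∠BDR = 137.7° ✓; |DR| = 11.60 ✓; ∠DRV = 133.0° ✓; |RV| = 4.299 ✗.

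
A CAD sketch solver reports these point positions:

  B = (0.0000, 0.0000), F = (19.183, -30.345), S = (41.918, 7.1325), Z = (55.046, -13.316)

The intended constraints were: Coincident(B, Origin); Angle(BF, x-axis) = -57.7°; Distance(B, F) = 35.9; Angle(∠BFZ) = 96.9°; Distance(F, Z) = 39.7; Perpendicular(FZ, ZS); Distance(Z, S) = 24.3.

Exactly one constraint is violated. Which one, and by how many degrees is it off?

Perpendicular(FZ, ZS) — off by 7.30°.

B = (0.00, 0.00) ✓; BF at -57.70° ✓; |BF| = 35.90 ✓; ∠BFZ = 96.90° ✓; |FZ| = 39.70 ✓; ∠(FZ, ZS) = 97.30° ✗; |ZS| = 24.30 ✓.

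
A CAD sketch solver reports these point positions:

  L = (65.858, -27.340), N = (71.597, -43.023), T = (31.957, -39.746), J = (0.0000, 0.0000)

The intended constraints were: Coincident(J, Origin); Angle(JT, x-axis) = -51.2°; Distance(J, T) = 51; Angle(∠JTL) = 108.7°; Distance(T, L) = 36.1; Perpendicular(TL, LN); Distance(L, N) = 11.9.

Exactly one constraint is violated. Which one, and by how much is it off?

Distance(L, N) = 11.9 — off by 4.80.

J = (0.00, 0.00) ✓; JT at -51.20° ✓; |JT| = 51.00 ✓; ∠JTL = 108.7° ✓; |TL| = 36.10 ✓; ∠(TL, LN) = 90.00° ✓; |LN| = 16.70 ✗.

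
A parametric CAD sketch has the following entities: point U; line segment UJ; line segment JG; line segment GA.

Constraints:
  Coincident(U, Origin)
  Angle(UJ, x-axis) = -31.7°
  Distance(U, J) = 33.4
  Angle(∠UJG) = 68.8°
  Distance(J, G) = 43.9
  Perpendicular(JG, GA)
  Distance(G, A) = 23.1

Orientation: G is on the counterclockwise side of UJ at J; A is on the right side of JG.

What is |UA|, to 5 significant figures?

62.885

U is at the origin; UJ runs at -31.7° with length 33.4, so J = 33.4·(cos -31.7°, sin -31.7°) = (28.417, -17.551). ∠UJG = 68.8°, so JG runs at -31.7° + (180° − 68.8°) = 79.500° from the x-axis; with |JG| = 43.9, G = J + 43.9·(cos 79.500°, sin 79.500°) = (36.417, 25.614). JG is perpendicular to GA; with |GA| = 23.1 on the right of JG, A = G + 23.1·(0.98325, -0.18224) = (59.130, 21.404). Then |UA| = |A − U| = 62.885.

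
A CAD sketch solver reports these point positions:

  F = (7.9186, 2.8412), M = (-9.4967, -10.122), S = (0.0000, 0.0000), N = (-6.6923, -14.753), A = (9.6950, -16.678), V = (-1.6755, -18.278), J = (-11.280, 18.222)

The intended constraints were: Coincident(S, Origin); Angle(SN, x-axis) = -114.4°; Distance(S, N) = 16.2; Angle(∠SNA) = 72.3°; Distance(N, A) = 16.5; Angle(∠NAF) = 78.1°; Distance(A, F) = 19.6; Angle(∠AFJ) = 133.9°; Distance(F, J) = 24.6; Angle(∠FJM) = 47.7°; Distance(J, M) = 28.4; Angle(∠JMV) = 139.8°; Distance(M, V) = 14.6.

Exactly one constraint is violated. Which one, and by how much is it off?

Distance(M, V) = 14.6 — off by 3.30.

S = (0.00, 0.00) ✓; SN at -114.4° ✓; |SN| = 16.20 ✓; ∠SNA = 72.30° ✓; |NA| = 16.50 ✓; ∠NAF = 78.10° ✓; |AF| = 19.60 ✓; ∠AFJ = 133.9° ✓; |FJ| = 24.60 ✓; ∠FJM = 47.70° ✓; |JM| = 28.40 ✓; ∠JMV = 139.8° ✓; |MV| = 11.30 ✗.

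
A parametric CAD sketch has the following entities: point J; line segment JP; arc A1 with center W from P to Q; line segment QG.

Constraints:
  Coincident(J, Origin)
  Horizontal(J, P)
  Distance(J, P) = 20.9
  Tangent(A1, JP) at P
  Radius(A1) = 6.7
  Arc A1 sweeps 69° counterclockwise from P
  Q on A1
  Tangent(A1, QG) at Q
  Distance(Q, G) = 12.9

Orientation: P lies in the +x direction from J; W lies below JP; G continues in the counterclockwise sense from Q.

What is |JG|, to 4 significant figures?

19.17

J is at the origin; JP is horizontal with |JP| = 20.9 and P on the +x side, so P = (20.90, 0.000). Since A1 is tangent to JP there, WP ⟂ JP, so W = P + (0, -6.7) = (20.90, -6.700). On A1, P sits at bearing 90° from W; a 69° counterclockwise sweep puts Q at bearing 159°, so Q = W + 6.7·(cos 159°, sin 159°) = (14.65, -4.299). The tangent condition forces WQ to be normal to QG, so QG runs along (−sin 159°, cos 159°); with |QG| = 12.9, G = (10.02, -16.34). Then |JG| = |G − J| = 19.17.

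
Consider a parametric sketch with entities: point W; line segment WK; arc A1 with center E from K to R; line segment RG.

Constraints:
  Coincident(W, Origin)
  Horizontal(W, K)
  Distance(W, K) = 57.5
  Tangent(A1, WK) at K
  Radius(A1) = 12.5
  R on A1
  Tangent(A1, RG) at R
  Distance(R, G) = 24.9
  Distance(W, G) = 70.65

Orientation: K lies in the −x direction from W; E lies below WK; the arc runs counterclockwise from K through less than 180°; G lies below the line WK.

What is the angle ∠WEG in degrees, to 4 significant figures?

103.3°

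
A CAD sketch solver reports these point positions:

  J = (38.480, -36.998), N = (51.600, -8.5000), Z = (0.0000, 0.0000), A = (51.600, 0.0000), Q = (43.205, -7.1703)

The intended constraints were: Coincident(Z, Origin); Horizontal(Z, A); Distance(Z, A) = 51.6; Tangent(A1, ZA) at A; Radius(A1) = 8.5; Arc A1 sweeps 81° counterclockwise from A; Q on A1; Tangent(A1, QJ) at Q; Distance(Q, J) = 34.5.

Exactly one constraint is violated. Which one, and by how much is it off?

Distance(Q, J) = 34.5 — off by 4.30.

Z = (0.00, 0.00) ✓; Z.y = 0.00, A.y = 0.00 ✓; |ZA| = 51.60 ✓; ∠(NA, AZ) = 90.00° ✓; |NA| = 8.500 ✓; bearing(N→Q) − bearing(N→A) = 81.00° ✓; |NQ| = 8.500 ✓; ∠(NQ, QJ) = 90.00° ✓; |QJ| = 30.20 ✗.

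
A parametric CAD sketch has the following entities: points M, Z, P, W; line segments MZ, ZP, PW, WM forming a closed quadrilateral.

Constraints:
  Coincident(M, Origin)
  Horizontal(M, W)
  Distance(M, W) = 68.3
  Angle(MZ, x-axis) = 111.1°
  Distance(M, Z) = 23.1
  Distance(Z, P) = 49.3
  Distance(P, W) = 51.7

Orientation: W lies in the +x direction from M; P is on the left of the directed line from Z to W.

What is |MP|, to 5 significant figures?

55.264

M is at the origin; MW is horizontal with |MW| = 68.3 and W in +x, so W = (68.3, 0). MZ runs at 111.1° with |MZ| = 23.1, so Z = (-8.3159, 21.551). P is determined by |ZP| = 49.3 and |PW| = 51.7 together: it lies at the intersection of circle(Z, 49.3) and circle(W, 51.7). With |ZW| = 79.589, the foot of the radical line on ZW is 38.272 from Z and the perpendicular offset is √(49.3² − 38.272²) = 31.077. Taking the left-of-ZW solution: P = (36.941, 41.104).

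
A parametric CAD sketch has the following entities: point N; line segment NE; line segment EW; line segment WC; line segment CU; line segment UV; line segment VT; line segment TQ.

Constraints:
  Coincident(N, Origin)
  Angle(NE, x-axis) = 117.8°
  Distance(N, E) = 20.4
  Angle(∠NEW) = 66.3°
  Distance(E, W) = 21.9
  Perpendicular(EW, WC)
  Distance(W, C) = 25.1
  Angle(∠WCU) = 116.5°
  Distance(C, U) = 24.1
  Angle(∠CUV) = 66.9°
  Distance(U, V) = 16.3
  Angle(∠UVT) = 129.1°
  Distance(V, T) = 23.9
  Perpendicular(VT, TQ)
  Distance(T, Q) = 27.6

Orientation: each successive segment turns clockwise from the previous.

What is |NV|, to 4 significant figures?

8.880

N is at the origin; NE runs at 117.8° with length 20.4, so E = (-9.514, 18.05). ∠NEW = 66.3° gives EW at 4.100° from the x-axis; with |EW| = 21.9, W = (12.33, 19.61). The perpendicularity gives WC at right angles to EW, so WC runs at -85.90°; with |WC| = 25.1, C = (14.12, -5.425). ∠WCU = 116.5° gives CU at -149.4° from the x-axis; with |CU| = 24.1, U = (-6.620, -17.69). ∠CUV = 66.9° gives UV at 97.50° from the x-axis; with |UV| = 16.3, V = (-8.747, -1.532). Then |NV| = |V − N| = 8.880.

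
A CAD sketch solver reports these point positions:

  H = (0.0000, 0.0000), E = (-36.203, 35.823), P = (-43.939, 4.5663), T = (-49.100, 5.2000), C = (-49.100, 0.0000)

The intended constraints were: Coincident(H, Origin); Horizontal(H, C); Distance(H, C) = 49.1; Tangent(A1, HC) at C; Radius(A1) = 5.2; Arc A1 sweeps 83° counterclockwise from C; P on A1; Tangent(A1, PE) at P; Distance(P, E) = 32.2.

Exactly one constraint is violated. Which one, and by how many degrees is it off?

Tangent(A1, PE) at P — off by 6.90°.

H = (0.00, 0.00) ✓; H.y = 0.00, C.y = 0.00 ✓; |HC| = 49.10 ✓; ∠(TC, CH) = 90.00° ✓; |TC| = 5.200 ✓; bearing(T→P) − bearing(T→C) = 83.00° ✓; |TP| = 5.200 ✓; ∠(TP, PE) = 96.90° ✗; |PE| = 32.20 ✓.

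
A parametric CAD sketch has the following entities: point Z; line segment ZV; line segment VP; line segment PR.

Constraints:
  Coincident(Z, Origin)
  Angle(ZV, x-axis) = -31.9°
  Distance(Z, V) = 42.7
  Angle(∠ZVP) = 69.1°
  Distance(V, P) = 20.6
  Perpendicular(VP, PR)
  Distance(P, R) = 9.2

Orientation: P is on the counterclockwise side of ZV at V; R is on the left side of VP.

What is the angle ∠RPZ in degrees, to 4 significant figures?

7.663°

∠ZVP = 69.1°, so VP runs at -31.9° + (180° − 69.1°) = 79.00° from the x-axis; with |VP| = 20.6, P = V + 20.6·(cos 79.00°, sin 79.00°) = (40.18, -2.343). The perpendicularity gives PR at right angles to VP; with |PR| = 9.2 on the left of VP, R = P + 9.2·(-0.9816, 0.1908) = (31.15, -0.5874). Then cos ∠RPZ = PR·PZ / (|PR||PZ|), giving 7.663°.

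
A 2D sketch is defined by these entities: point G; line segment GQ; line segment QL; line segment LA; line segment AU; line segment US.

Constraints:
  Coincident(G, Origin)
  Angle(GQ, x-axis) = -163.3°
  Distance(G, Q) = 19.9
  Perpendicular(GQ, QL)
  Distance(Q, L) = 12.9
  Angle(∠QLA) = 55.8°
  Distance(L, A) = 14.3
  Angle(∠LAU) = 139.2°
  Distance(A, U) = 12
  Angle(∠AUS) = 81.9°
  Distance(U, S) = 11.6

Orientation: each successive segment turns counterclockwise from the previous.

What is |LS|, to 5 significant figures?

21.298

G is at the origin; GQ runs at -163.3° with length 19.9, so Q = (-19.061, -5.7185). GQ ⟂ QL, so QL runs at -73.300°; with |QL| = 12.9, L = (-15.354, -18.074). ∠QLA = 55.8° gives LA at 50.900° from the x-axis; with |LA| = 14.3, A = (-6.3351, -6.9769). ∠LAU = 139.2° gives AU at 91.700° from the x-axis; with |AU| = 12.0, U = (-6.6910, 5.0178). ∠AUS = 81.9° gives US at -170.20° from the x-axis; with |US| = 11.6, S = (-18.122, 3.0434). Then |LS| = |S − L| = 21.298.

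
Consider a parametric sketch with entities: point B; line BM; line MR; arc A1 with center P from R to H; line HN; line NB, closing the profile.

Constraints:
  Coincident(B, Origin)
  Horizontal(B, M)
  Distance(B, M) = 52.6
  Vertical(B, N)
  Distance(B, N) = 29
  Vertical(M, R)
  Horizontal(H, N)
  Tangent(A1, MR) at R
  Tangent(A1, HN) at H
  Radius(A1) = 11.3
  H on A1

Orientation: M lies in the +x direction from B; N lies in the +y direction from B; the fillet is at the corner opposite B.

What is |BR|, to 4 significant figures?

55.50

The virtual corner opposite B is at (52.60, 29.00). A1 meets MR tangentially, so PR is at right angles to MR and the tangent condition forces PH to be normal to HN, with radius 11.3, so the center P sits 11.3 in from both sides at P = (41.30, 17.70). That places the tangent points at R = (52.60, 17.70) on MR and H = (41.30, 29.00) on HN. Then |BR| = |R − B| = 55.50.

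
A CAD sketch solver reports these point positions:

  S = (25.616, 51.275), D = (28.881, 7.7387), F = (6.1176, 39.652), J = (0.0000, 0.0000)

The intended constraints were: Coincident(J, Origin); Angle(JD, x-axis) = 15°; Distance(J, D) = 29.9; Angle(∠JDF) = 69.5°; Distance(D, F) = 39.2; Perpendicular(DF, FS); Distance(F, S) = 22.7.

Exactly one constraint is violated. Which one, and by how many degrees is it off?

Perpendicular(DF, FS) — off by 4.70°.

J = (0.00, 0.00) ✓; JD at 15.00° ✓; |JD| = 29.90 ✓; ∠JDF = 69.50° ✓; |DF| = 39.20 ✓; ∠(DF, FS) = 94.70° ✗; |FS| = 22.70 ✓.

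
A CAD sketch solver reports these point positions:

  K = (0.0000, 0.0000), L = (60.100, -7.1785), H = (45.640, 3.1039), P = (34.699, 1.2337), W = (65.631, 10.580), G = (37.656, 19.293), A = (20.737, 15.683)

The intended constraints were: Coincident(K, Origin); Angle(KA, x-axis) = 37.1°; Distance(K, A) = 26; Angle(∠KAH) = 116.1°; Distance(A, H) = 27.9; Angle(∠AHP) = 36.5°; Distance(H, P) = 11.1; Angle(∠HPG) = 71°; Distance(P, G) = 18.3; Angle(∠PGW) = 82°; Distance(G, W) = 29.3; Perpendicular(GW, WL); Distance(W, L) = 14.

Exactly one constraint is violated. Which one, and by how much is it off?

Distance(W, L) = 14 — off by 4.60.

K = (0.00, 0.00) ✓; KA at 37.10° ✓; |KA| = 26.00 ✓; ∠KAH = 116.1° ✓; |AH| = 27.90 ✓; ∠AHP = 36.50° ✓; |HP| = 11.10 ✓; ∠HPG = 71.00° ✓; |PG| = 18.30 ✓; ∠PGW = 82.00° ✓; |GW| = 29.30 ✓; ∠(GW, WL) = 90.00° ✓; |WL| = 18.60 ✗.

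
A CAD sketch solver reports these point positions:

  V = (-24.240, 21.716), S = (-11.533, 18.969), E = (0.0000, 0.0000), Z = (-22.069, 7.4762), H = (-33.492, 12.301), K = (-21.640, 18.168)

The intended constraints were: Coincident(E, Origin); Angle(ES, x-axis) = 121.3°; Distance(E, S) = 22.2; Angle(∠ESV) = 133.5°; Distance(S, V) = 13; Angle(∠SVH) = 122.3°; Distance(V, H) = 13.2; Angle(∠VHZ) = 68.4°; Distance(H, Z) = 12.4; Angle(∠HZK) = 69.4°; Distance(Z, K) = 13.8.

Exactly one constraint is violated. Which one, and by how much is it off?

Distance(Z, K) = 13.8 — off by 3.10.

E = (0.00, 0.00) ✓; ES at 121.3° ✓; |ES| = 22.20 ✓; ∠ESV = 133.5° ✓; |SV| = 13.00 ✓; ∠SVH = 122.3° ✓; |VH| = 13.20 ✓; ∠VHZ = 68.40° ✓; |HZ| = 12.40 ✓; ∠HZK = 69.40° ✓; |ZK| = 10.70 ✗.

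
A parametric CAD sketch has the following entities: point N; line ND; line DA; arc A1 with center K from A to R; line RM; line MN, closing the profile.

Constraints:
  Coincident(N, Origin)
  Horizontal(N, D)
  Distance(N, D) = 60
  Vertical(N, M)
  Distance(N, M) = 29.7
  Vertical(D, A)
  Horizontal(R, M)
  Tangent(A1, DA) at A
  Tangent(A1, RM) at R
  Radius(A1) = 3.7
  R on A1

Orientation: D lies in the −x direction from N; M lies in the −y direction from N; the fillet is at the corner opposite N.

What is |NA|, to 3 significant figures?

65.4

The virtual corner opposite N is at (-60.0, -29.7). A1 meets DA tangentially, so KA is at right angles to DA and A1 meets RM tangentially, so KR is at right angles to RM, with radius 3.7, so the center K sits 3.7 in from both sides at K = (-56.3, -26.0). That places the tangent points at A = (-60.0, -26.0) on DA and R = (-56.3, -29.7) on RM. Then |NA| = |A − N| = 65.4.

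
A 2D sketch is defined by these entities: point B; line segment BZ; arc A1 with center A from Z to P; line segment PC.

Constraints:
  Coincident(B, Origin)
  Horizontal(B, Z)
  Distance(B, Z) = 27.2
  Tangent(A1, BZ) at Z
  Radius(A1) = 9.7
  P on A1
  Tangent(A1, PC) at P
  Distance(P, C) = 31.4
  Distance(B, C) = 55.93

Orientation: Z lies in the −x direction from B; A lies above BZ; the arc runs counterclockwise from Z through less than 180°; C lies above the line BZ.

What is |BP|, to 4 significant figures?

24.95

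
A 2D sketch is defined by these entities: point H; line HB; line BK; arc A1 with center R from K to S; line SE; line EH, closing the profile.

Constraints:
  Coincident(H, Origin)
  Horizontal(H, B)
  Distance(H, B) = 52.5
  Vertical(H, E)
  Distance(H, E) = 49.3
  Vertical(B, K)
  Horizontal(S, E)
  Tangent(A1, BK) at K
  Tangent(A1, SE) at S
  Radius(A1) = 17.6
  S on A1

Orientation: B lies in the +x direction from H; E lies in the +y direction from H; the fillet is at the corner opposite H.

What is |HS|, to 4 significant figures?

60.40

H is at the origin; H and B share the same y with |HB| = 52.5 and B on the +x side, so B = (52.50, 0.000). HE is vertical with |HE| = 49.3 and E on the +y side, so E = (0.000, 49.30). The virtual corner opposite H is at (52.50, 49.30). The tangent condition forces RK to be normal to BK and since A1 is tangent to SE there, RS ⟂ SE, with radius 17.6, so the center R sits 17.6 in from both sides at R = (34.90, 31.70). That places the tangent points at K = (52.50, 31.70) on BK and S = (34.90, 49.30) on SE. Then |HS| = |S − H| = 60.40.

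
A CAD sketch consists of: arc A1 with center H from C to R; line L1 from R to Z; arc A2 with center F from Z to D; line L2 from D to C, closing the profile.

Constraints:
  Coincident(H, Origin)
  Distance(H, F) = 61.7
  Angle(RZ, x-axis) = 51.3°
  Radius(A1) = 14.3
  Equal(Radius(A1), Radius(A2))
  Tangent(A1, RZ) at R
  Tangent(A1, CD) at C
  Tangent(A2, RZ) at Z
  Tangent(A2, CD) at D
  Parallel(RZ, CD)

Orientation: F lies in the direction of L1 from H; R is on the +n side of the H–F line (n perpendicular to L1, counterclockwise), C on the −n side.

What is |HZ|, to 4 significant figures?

63.34

The slot axis is L1's direction at 51.3°, so u = (cos 51.3°, sin 51.3°) = (0.6252, 0.7804) and n = (−sin 51.3°, cos 51.3°) = (-0.7804, 0.6252). H is at the origin and F lies 61.7 along u from H, so F = 61.7·u = (38.58, 48.15). Tangency of A1 to both parallel lines with radius 14.3 puts R and C at H ± 14.3·n: R = (-11.16, 8.941), C = (11.16, -8.941). Equal radii place Z and D the same way about F: Z = F + 14.3·n = (27.42, 57.09), D = F − 14.3·n = (49.74, 39.21). Then |HZ| = |Z − H| = 63.34.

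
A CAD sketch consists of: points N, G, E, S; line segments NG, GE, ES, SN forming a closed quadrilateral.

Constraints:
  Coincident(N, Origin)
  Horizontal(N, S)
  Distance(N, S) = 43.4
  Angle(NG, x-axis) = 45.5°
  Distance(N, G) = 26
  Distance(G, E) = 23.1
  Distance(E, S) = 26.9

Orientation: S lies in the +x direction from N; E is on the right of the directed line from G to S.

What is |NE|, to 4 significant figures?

17.48

N is at the origin; N and S share the same y with |NS| = 43.4 and S in +x, so S = (43.4, 0). NG runs at 45.5° with |NG| = 26.0, so G = (18.22, 18.54). E is determined by |GE| = 23.1 and |ES| = 26.9 together: it lies at the intersection of circle(G, 23.1) and circle(S, 26.9). With |GS| = 31.27, the foot of the radical line on GS is 12.60 from G and the perpendicular offset is √(23.1² − 12.60²) = 19.36. Taking the right-of-GS solution: E = (16.88, -4.516).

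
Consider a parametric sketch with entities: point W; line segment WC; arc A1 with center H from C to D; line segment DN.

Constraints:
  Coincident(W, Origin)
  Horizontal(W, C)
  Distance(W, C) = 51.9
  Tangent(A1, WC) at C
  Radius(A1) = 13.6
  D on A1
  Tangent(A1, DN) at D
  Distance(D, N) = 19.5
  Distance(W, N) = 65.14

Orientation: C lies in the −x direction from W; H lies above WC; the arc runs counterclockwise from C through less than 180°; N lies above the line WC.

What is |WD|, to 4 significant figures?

46.78

Checks: |WC| = 51.90 ✓; |HD| = 13.60 ✓; ∠(HD, DN) = 90.00° ✓; |DN| = 19.50 ✓; |WN| = 65.14 ✓.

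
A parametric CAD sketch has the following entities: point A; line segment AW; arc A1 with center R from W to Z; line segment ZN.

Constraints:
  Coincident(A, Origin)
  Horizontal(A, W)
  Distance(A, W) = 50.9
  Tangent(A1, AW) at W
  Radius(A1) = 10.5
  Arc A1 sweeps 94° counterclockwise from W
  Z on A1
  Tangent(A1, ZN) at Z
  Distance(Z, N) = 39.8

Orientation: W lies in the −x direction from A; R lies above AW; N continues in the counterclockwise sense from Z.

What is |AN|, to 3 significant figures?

66.8

A is at the origin; A and W share the same y with |AW| = 50.9 and W on the −x side, so W = (-50.9, 0.00). Tangency of A1 to AW means the radius RW is perpendicular to AW, so R = W + (0, 10.5) = (-50.9, 10.5). On A1, W sits at bearing -90° from R; a 94° counterclockwise sweep puts Z at bearing 4°, so Z = R + 10.5·(cos 4°, sin 4°) = (-40.4, 11.2). Tangency of A1 to ZN means the radius RZ is perpendicular to ZN, so ZN runs along (−sin 4°, cos 4°); with |ZN| = 39.8, N = (-43.2, 50.9). Then |AN| = |N − A| = 66.8.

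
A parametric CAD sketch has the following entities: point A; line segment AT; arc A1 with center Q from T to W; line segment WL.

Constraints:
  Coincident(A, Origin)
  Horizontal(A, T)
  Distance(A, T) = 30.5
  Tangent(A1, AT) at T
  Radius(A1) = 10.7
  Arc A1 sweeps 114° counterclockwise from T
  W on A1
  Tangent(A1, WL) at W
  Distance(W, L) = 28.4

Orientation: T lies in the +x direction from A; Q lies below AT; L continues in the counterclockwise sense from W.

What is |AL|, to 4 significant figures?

52.18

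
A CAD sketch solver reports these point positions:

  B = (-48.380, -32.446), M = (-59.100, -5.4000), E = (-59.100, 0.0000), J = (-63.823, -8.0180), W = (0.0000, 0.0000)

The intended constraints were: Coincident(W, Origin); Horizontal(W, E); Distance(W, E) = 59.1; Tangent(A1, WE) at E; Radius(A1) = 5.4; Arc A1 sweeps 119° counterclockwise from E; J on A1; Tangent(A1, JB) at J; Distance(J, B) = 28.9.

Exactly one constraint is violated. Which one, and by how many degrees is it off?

Tangent(A1, JB) at J — off by 3.30°.

W = (0.00, 0.00) ✓; W.y = 0.00, E.y = 0.00 ✓; |WE| = 59.10 ✓; ∠(ME, EW) = 90.00° ✓; |ME| = 5.400 ✓; bearing(M→J) − bearing(M→E) = 119.0° ✓; |MJ| = 5.400 ✓; ∠(MJ, JB) = 86.70° ✗; |JB| = 28.90 ✓.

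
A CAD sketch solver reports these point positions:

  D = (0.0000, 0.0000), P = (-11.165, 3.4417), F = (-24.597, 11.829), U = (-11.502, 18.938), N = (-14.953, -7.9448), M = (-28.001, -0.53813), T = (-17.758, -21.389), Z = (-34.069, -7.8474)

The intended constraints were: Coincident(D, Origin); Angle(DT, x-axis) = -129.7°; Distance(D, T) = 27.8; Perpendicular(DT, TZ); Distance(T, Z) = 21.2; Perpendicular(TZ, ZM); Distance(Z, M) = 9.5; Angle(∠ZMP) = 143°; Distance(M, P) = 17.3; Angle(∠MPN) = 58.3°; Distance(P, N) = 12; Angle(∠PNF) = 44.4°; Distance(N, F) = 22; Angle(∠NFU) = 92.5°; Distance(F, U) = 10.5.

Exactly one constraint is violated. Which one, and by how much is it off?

Distance(F, U) = 10.5 — off by 4.40.

D = (0.00, 0.00) ✓; DT at -129.7° ✓; |DT| = 27.80 ✓; ∠(DT, TZ) = 90.00° ✓; |TZ| = 21.20 ✓; ∠(TZ, ZM) = 90.00° ✓; |ZM| = 9.500 ✓; ∠ZMP = 143.0° ✓; |MP| = 17.30 ✓; ∠MPN = 58.30° ✓; |PN| = 12.00 ✓; ∠PNF = 44.40° ✓; |NF| = 22.00 ✓; ∠NFU = 92.50° ✓; |FU| = 14.90 ✗.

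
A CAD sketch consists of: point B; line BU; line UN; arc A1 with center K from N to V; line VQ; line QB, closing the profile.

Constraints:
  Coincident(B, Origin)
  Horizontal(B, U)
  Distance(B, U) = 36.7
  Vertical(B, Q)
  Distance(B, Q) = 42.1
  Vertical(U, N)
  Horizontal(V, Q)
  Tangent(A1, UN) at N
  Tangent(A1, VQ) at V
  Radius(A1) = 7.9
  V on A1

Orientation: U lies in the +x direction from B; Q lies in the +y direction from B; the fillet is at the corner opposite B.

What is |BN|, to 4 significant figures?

50.17

B is at the origin; BU is horizontal with |BU| = 36.7 and U on the +x side, so U = (36.70, 0.000). B and Q share the same x with |BQ| = 42.1 and Q on the +y side, so Q = (0.000, 42.10). The virtual corner opposite B is at (36.70, 42.10). Tangency of A1 to UN means the radius KN is perpendicular to UN and the tangent condition forces KV to be normal to VQ, with radius 7.9, so the center K sits 7.9 in from both sides at K = (28.80, 34.20). That places the tangent points at N = (36.70, 34.20) on UN and V = (28.80, 42.10) on VQ. Then |BN| = |N − B| = 50.17.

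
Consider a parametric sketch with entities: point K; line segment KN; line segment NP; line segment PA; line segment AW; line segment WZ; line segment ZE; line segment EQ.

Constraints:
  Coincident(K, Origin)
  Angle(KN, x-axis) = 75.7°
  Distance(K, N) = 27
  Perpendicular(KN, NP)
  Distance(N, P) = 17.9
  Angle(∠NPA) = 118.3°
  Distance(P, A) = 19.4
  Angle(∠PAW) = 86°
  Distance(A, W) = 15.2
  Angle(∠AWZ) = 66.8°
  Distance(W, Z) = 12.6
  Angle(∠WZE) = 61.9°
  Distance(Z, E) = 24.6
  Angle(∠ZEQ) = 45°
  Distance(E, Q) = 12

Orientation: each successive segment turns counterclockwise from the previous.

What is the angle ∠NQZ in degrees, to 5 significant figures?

7.3135°

∠WZE = 61.9° gives ZE at -167.30° from the x-axis; with |ZE| = 24.6, E = (-32.581, 13.561). ∠ZEQ = 45.0° gives EQ at -32.300° from the x-axis; with |EQ| = 12.0, Q = (-22.438, 7.1486). Then cos ∠NQZ = QN·QZ / (|QN||QZ|), giving 7.3135°.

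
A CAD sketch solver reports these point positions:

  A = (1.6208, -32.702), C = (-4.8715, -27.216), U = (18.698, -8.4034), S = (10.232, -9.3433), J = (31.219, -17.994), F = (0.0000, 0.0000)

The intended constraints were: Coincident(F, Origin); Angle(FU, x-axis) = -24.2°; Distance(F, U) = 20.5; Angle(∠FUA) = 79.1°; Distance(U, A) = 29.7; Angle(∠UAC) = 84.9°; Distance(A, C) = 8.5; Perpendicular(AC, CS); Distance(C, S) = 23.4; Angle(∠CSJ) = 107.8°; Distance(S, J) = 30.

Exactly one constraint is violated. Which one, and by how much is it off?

Distance(S, J) = 30 — off by 7.30.

F = (0.00, 0.00) ✓; FU at -24.20° ✓; |FU| = 20.50 ✓; ∠FUA = 79.10° ✓; |UA| = 29.70 ✓; ∠UAC = 84.90° ✓; |AC| = 8.500 ✓; ∠(AC, CS) = 90.00° ✓; |CS| = 23.40 ✓; ∠CSJ = 107.8° ✓; |SJ| = 22.70 ✗.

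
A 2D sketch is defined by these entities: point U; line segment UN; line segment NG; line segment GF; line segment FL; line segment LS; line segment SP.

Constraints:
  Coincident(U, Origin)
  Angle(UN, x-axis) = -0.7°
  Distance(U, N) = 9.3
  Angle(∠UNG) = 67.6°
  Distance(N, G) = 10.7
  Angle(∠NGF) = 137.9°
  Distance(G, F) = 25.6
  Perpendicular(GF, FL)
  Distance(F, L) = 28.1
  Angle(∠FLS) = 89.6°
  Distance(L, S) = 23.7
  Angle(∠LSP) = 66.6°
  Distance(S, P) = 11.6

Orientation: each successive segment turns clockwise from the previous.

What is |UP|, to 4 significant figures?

8.677

U is at the origin; UN runs at -0.7° with length 9.3, so N = (9.299, -0.1136). ∠UNG = 67.6° gives NG at -113.1° from the x-axis; with |NG| = 10.7, G = (5.101, -9.956). ∠NGF = 137.9° gives GF at -155.2° from the x-axis; with |GF| = 25.6, F = (-18.14, -20.69). GF is perpendicular to FL, so FL runs at 114.8°; with |FL| = 28.1, L = (-29.92, 4.815). ∠FLS = 89.6° gives LS at 24.40° from the x-axis; with |LS| = 23.7, S = (-8.341, 14.61). ∠LSP = 66.6° gives SP at -89.00° from the x-axis; with |SP| = 11.6, P = (-8.139, 3.007). Then |UP| = |P − U| = 8.677.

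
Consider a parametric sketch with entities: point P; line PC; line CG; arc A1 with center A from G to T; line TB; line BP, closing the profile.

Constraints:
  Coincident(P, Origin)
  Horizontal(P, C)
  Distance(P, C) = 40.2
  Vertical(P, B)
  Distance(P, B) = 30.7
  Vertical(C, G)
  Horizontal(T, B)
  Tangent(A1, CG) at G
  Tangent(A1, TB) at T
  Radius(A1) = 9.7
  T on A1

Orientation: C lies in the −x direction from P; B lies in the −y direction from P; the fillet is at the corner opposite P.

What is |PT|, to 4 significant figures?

43.28

The virtual corner opposite P is at (-40.20, -30.70). The tangent condition forces AG to be normal to CG and since A1 is tangent to TB there, AT ⟂ TB, with radius 9.7, so the center A sits 9.7 in from both sides at A = (-30.50, -21.00). That places the tangent points at G = (-40.20, -21.00) on CG and T = (-30.50, -30.70) on TB. Then |PT| = |T − P| = 43.28.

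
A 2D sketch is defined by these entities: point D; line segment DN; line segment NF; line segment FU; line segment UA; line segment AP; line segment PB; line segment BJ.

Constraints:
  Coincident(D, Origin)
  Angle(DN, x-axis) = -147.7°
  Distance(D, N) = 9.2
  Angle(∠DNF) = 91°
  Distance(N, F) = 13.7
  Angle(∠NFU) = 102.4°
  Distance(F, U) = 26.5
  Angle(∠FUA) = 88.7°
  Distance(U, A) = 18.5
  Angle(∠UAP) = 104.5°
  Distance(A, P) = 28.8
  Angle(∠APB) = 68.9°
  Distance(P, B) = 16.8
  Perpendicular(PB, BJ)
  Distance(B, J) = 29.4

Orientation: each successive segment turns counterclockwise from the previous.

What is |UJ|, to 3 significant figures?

12.8

D is at the origin; DN runs at -147.7° with length 9.2, so N = (-7.78, -4.92). ∠DNF = 91.0° gives NF at -58.7° from the x-axis; with |NF| = 13.7, F = (-0.659, -16.6). ∠NFU = 102.4° gives FU at 18.9° from the x-axis; with |FU| = 26.5, U = (24.4, -8.04). ∠FUA = 88.7° gives UA at 110° from the x-axis; with |UA| = 18.5, A = (18.0, 9.32). ∠UAP = 104.5° gives AP at -174° from the x-axis; with |AP| = 28.8, P = (-10.6, 6.46). ∠APB = 68.9° gives PB at -63.2° from the x-axis; with |PB| = 16.8, B = (-3.06, -8.53). PB ⟂ BJ, so BJ runs at 26.8°; with |BJ| = 29.4, J = (23.2, 4.72). Then |UJ| = |J − U| = 12.8.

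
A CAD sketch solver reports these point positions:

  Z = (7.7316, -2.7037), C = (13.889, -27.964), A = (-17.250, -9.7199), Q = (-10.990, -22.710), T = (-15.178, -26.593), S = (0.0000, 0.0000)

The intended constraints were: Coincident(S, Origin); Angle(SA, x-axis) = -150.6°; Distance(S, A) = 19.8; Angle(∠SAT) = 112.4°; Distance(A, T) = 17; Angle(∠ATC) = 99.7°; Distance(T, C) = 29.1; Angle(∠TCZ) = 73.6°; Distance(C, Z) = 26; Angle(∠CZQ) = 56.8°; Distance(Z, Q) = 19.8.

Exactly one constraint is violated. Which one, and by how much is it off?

Distance(Z, Q) = 19.8 — off by 7.60.

S = (0.00, 0.00) ✓; SA at -150.6° ✓; |SA| = 19.80 ✓; ∠SAT = 112.4° ✓; |AT| = 17.00 ✓; ∠ATC = 99.70° ✓; |TC| = 29.10 ✓; ∠TCZ = 73.60° ✓; |CZ| = 26.00 ✓; ∠CZQ = 56.80° ✓; |ZQ| = 27.40 ✗.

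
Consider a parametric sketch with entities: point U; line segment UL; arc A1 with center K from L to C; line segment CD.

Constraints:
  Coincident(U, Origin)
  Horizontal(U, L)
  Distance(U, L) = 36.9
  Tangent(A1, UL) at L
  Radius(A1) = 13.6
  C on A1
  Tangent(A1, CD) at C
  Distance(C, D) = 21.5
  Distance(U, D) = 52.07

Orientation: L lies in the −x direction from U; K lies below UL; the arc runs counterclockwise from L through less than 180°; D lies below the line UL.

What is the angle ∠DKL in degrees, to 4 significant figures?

174.8°

Checks: U = (0.00, 0.00) ✓; |UL| = 36.90 ✓; |KC| = 13.60 ✓; ∠(KC, CD) = 90.00° ✓; |CD| = 21.50 ✓; |UD| = 52.07 ✓.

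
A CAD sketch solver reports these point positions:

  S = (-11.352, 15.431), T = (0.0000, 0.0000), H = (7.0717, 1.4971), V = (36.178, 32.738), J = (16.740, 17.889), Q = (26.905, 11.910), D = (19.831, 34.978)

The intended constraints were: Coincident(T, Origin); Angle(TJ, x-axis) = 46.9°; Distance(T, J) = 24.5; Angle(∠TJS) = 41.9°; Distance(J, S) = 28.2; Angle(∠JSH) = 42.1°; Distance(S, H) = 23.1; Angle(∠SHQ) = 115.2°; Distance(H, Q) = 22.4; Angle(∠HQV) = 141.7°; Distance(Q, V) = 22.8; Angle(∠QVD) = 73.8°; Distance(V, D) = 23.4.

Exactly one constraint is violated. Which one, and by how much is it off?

Distance(V, D) = 23.4 — off by 6.90.

T = (0.00, 0.00) ✓; TJ at 46.90° ✓; |TJ| = 24.50 ✓; ∠TJS = 41.90° ✓; |JS| = 28.20 ✓; ∠JSH = 42.10° ✓; |SH| = 23.10 ✓; ∠SHQ = 115.2° ✓; |HQ| = 22.40 ✓; ∠HQV = 141.7° ✓; |QV| = 22.80 ✓; ∠QVD = 73.80° ✓; |VD| = 16.50 ✗.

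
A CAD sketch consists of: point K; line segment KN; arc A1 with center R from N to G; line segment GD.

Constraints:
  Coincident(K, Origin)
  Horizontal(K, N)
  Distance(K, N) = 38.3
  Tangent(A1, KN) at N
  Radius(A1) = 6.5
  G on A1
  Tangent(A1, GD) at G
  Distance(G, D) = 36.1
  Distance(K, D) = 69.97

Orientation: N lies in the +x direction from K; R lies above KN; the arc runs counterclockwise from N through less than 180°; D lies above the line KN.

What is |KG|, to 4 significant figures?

44.30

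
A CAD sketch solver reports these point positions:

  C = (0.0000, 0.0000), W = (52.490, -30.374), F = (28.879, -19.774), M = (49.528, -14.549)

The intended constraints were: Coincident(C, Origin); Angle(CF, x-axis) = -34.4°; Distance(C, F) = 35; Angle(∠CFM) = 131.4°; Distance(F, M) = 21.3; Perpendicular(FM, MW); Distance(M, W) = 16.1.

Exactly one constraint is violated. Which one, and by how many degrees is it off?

Perpendicular(FM, MW) — off by 3.60°.

C = (0.00, 0.00) ✓; CF at -34.40° ✓; |CF| = 35.00 ✓; ∠CFM = 131.4° ✓; |FM| = 21.30 ✓; ∠(FM, MW) = 93.60° ✗; |MW| = 16.10 ✓.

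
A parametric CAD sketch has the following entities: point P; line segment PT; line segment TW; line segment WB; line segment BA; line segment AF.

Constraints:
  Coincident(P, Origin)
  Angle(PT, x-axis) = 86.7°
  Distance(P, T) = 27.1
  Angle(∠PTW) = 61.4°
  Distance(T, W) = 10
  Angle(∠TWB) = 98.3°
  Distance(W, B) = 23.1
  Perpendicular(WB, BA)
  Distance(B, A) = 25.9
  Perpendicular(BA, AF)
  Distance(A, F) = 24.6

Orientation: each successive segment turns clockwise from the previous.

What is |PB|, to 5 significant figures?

1.0029

P is at the origin; PT runs at 86.7° with length 27.1, so T = (1.5600, 27.055). ∠PTW = 61.4° gives TW at -31.900° from the x-axis; with |TW| = 10.0, W = (10.050, 21.771). ∠TWB = 98.3° gives WB at -113.60° from the x-axis; with |WB| = 23.1, B = (0.80164, 0.60270). Then |PB| = |B − P| = 1.0029.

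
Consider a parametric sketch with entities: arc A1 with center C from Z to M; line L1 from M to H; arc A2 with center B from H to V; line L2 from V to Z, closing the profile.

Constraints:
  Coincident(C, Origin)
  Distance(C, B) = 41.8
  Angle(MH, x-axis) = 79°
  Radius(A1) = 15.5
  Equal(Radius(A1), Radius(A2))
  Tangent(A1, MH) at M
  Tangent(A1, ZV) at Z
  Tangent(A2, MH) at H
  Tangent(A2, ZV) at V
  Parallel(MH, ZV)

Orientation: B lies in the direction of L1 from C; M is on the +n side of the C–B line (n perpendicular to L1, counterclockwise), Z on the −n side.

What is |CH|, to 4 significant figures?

44.58

Tangency of A1 to both parallel lines with radius 15.5 puts M and Z at C ± 15.5·n: M = (-15.22, 2.958), Z = (15.22, -2.958). Equal radii place H and V the same way about B: H = B + 15.5·n = (-7.239, 43.99), V = B − 15.5·n = (23.19, 38.07). Then |CH| = |H − C| = 44.58.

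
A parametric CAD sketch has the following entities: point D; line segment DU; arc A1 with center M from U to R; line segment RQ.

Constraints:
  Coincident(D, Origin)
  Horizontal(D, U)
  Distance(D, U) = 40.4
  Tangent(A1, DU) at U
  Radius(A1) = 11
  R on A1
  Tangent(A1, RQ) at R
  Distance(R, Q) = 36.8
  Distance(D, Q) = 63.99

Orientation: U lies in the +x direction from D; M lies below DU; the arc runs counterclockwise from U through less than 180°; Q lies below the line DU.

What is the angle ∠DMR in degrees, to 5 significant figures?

32.267°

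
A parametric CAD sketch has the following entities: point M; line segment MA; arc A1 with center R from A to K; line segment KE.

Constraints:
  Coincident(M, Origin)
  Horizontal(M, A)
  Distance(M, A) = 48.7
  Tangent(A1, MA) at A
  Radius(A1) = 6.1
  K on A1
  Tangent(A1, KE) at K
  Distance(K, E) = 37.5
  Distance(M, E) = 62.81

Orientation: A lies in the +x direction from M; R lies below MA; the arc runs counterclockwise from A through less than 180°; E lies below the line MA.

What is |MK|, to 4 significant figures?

43.10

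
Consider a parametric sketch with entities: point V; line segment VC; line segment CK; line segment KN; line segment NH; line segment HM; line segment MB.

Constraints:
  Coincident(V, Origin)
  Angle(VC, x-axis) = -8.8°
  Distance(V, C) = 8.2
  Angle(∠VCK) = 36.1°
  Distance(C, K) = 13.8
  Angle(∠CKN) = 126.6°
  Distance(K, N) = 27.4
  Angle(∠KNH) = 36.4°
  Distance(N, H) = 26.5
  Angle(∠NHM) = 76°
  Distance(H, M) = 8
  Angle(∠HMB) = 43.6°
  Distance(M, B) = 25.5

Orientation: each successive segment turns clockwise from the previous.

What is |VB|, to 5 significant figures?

28.548

V is at the origin; VC runs at -8.8° with length 8.2, so C = (8.1035, -1.2545). ∠VCK = 36.1° gives CK at -152.70° from the x-axis; with |CK| = 13.8, K = (-4.1594, -7.5838). ∠CKN = 126.6° gives KN at 153.90° from the x-axis; with |KN| = 27.4, N = (-28.765, 4.4705). ∠KNH = 36.4° gives NH at 10.300° from the x-axis; with |NH| = 26.5, H = (-2.6924, 9.2087). ∠NHM = 76.0° gives HM at -93.700° from the x-axis; with |HM| = 8.0, M = (-3.2087, 1.2254). ∠HMB = 43.6° gives MB at 129.90° from the x-axis; with |MB| = 25.5, B = (-19.566, 20.788). Then |VB| = |B − V| = 28.548.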